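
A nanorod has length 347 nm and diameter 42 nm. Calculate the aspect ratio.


Aspect ratio AR = length / diameter
AR = 347 / 42
AR = 8.26

8.26


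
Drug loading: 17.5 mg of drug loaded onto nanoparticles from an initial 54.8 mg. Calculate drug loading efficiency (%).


Drug loading efficiency = (drug loaded / drug initial) * 100
DLE = 17.5 / 54.8 * 100
DLE = 0.3193 * 100
DLE = 31.93%

31.93


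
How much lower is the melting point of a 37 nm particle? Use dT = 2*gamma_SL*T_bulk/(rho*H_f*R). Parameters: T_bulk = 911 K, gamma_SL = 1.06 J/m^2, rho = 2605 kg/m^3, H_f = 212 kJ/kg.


Radius R = 37/2 = 18.5 nm = 1.85e-08 m
Convert H_f = 212 kJ/kg = 212000 J/kg
dT = 2 * gamma_SL * T_bulk / (rho * H_f * R)
dT = 2 * 1.06 * 911 / (2605 * 212000 * 1.85e-08)
dT = 189.0 K

189.0


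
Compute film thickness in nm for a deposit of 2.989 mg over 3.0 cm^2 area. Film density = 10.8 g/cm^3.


Convert: m = 2.989 mg = 2.9890e-06 kg, A = 3.0 cm^2 = 3.0000e-04 m^2, rho = 10.8 g/cm^3 = 10800 kg/m^3
t = m / (A * rho)
t = 2.9890e-06 / (3.0000e-04 * 10800)
t = 9.2253e-07 m = 922.5 nm

922.5


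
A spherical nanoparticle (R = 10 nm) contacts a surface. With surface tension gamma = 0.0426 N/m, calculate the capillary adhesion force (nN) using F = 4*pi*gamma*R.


Convert radius: R = 10 nm = 1e-08 m
F = 4 * pi * gamma * R
F = 4 * pi * 0.0426 * 1e-08
F = 5.35327e-09 N = 5.3533 nN

5.3533


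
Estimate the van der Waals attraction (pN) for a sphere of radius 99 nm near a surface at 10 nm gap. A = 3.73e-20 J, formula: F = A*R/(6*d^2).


Convert to SI: R = 99 nm = 9.9e-08 m, d = 10 nm = 1e-08 m
F = A * R / (6 * d^2)
F = 3.73e-20 * 9.9e-08 / (6 * (1e-08)^2)
F = 6.1545e-12 N = 6.154 pN

6.154


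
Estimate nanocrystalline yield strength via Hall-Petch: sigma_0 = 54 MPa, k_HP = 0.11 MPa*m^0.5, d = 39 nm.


d = 39 nm = 3.9e-08 m
sqrt(d) = 0.0001974842
Hall-Petch contribution = k / sqrt(d) = 0.11 / 0.0001974842 = 557.0 MPa
sigma = sigma_0 + k/sqrt(d) = 54 + 557.0 = 611.0 MPa

611.0


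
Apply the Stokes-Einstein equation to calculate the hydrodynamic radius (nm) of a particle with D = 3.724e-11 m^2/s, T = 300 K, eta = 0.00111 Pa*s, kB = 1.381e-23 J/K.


Stokes-Einstein: R = kB*T / (6*pi*eta*D)
R = 1.381e-23 * 300 / (6 * pi * 0.00111 * 3.724e-11)
R = 5.31718e-09 m = 5.32 nm

5.32


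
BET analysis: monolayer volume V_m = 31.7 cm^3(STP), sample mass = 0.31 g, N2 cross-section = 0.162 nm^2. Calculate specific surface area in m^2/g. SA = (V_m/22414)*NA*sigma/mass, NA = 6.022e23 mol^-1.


Number of moles in monolayer = V_m / 22414 = 31.7 / 22414 = 0.00141429
Number of molecules = moles * NA = 0.00141429 * 6.022e23
SA = molecules * sigma / mass
SA = (31.7 / 22414) * 6.022e23 * 0.162e-18 / 0.31
SA = 445.1 m^2/g

445.1


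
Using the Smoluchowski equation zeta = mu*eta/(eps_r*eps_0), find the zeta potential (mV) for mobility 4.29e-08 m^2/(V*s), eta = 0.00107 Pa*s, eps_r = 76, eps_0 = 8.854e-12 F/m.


Smoluchowski equation: zeta = mu * eta / (eps_r * eps_0)
zeta = 4.29e-08 * 0.00107 / (76 * 8.854e-12)
zeta = 0.068216 V = 68.22 mV

68.22


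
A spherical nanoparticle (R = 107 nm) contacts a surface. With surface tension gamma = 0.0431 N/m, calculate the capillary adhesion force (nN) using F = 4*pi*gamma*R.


Convert radius: R = 107 nm = 1.07e-07 m
F = 4 * pi * gamma * R
F = 4 * pi * 0.0431 * 1.07e-07
F = 5.79523e-08 N = 57.9523 nN

57.9523


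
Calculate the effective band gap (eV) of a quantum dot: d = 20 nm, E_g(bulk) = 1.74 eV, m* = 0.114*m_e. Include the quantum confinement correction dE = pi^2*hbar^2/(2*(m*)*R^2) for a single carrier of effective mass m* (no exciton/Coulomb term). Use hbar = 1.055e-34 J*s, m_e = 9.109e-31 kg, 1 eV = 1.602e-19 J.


Radius R = 20/2 nm = 1e-08 m
Confinement energy dE = pi^2 * hbar^2 / (2 * m_eff * m_e * R^2)
dE = pi^2 * (1.055e-34)^2 / (2 * 0.114 * 9.109e-31 * (1e-08)^2) J, divided by 1.602e-19 J/eV
dE = 0.033 eV
Total band gap = E_g(bulk) + dE = 1.74 + 0.033 = 1.773 eV

1.773


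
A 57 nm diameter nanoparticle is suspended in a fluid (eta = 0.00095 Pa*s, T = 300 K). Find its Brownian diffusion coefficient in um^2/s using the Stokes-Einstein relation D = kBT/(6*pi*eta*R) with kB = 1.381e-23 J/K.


Radius R = 57/2 = 28.5 nm = 2.85e-08 m
D = kB*T / (6*pi*eta*R)
D = 1.381e-23 * 300 / (6 * pi * 0.00095 * 2.85e-08)
D = 8.11793e-12 m^2/s = 8.118 um^2/s

8.118


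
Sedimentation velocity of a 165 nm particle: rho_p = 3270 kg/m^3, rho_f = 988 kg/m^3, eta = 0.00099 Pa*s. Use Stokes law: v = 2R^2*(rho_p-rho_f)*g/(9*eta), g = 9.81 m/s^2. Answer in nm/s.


Radius R = 165/2 nm = 8.25e-08 m
Density difference = 3270 - 988 = 2282 kg/m^3
v = 2 * R^2 * (rho_p - rho_f) * g / (9 * eta)
v = 2 * (8.25e-08)^2 * 2282 * 9.81 / (9 * 0.00099)
v = 3.42015e-08 m/s = 34.2015 nm/s

34.2015


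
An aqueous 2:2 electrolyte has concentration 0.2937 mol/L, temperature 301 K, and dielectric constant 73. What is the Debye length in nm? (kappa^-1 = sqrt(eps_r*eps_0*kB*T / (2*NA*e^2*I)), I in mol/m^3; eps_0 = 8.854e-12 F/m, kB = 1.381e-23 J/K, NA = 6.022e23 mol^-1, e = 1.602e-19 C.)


Ionic strength I = 0.2937 * 2^2 * 1000 = 1174.8 mol/m^3
kappa^-1 = sqrt(73 * 8.854e-12 * 1.381e-23 * 301 / (2 * 6.022e23 * (1.602e-19)^2 * 1174.8))
kappa^-1 = 0.272 nm

0.272


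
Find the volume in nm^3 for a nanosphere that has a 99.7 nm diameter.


Radius r = 99.7/2 = 49.85 nm
Volume V = (4/3) * pi * r^3
V = (4/3) * pi * (49.85)^3
V = 518900.51 nm^3

518900.51


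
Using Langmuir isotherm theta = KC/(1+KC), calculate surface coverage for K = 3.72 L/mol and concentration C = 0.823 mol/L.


Langmuir isotherm: theta = K*C / (1 + K*C)
K*C = 3.72 * 0.823 = 3.06156
theta = 3.06156 / (1 + 3.06156) = 3.06156 / 4.06156
theta = 0.7538

0.7538


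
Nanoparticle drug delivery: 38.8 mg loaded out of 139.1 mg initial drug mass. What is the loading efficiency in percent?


Drug loading efficiency = (drug loaded / drug initial) * 100
DLE = 38.8 / 139.1 * 100
DLE = 0.2789 * 100
DLE = 27.89%

27.89


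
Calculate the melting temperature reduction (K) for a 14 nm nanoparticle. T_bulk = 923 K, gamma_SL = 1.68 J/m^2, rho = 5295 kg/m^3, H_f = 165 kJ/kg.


Radius R = 14/2 = 7 nm = 7e-09 m
Convert H_f = 165 kJ/kg = 165000 J/kg
dT = 2 * gamma_SL * T_bulk / (rho * H_f * R)
dT = 2 * 1.68 * 923 / (5295 * 165000 * 7e-09)
dT = 507.1 K

507.1


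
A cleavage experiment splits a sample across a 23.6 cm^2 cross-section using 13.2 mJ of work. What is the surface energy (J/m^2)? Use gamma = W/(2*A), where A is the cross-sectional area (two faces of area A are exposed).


Convert: A = 23.6 cm^2 = 0.00236 m^2, W = 13.2 mJ = 0.0132 J
Cleaving exposes two faces of area A, so total new surface = 2*A and gamma = W / (2*A)
gamma = 0.0132 / (2 * 0.00236)
gamma = 2.797 J/m^2

2.797


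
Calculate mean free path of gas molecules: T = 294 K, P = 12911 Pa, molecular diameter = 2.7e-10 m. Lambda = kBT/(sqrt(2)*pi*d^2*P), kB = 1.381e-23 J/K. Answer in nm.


Mean free path: lambda = kB*T / (sqrt(2) * pi * d^2 * P)
lambda = 1.381e-23 * 294 / (sqrt(2) * pi * (2.7e-10)^2 * 12911)
lambda = 9.70932e-07 m
lambda = 970.93 nm

970.93


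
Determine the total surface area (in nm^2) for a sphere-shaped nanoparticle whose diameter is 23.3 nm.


Radius r = 23.3/2 = 11.65 nm
Surface area SA = 4 * pi * r^2
SA = 4 * pi * (11.65)^2
SA = 1705.54 nm^2

1705.54


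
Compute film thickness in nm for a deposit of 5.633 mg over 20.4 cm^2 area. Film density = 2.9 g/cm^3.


Convert: m = 5.633 mg = 5.6330e-06 kg, A = 20.4 cm^2 = 2.0400e-03 m^2, rho = 2.9 g/cm^3 = 2900 kg/m^3
t = m / (A * rho)
t = 5.6330e-06 / (2.0400e-03 * 2900)
t = 9.5216e-07 m = 952.2 nm

952.2


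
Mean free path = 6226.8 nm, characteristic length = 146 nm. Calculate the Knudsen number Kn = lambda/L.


Knudsen number Kn = lambda / L
Kn = 6226.8 / 146
Kn = 42.6493

42.6493


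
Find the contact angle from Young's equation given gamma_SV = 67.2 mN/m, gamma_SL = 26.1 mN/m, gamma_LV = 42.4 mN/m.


cos(theta) = (gamma_SV - gamma_SL) / gamma_LV
cos(theta) = (67.2 - 26.1) / 42.4
cos(theta) = 0.96934
theta = arccos(0.96934) = 14.22 degrees

14.22


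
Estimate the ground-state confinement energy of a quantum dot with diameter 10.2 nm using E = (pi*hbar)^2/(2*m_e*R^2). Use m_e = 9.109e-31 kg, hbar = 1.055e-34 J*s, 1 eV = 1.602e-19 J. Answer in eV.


Radius R = 10.2/2 = 5.1 nm = 5.1e-09 m
E = (pi * 1.055e-34)^2 / (2 * 9.109e-31 * (5.1e-09)^2)
E(J) = 2.31827e-21
E = E(J) / 1.602e-19 = 0.0145 eV

0.0145


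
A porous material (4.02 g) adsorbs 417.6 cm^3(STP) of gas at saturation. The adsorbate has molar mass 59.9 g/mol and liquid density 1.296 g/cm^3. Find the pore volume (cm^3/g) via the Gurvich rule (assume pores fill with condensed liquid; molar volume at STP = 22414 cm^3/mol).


Moles adsorbed n = V_ads / 22414 = 417.6 / 22414 = 1.863121e-02 mol
Liquid volume V_liq = n * M / rho_liq = 1.863121e-02 * 59.9 / 1.296 = 0.86112 cm^3
Specific pore volume V_pore = V_liq / m_sample = 0.86112 / 4.02
V_pore = 0.2142 cm^3/g

0.2142


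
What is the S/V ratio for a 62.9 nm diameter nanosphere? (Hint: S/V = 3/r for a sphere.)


Radius r = 62.9/2 = 31.45 nm
S/V = 3 / r = 3 / 31.45
S/V = 0.0954 nm^-1

0.0954


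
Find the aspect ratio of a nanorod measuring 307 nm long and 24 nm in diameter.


Aspect ratio AR = length / diameter
AR = 307 / 24
AR = 12.79

12.79


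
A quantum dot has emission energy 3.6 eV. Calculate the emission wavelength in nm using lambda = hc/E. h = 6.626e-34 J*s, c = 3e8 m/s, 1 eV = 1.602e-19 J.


Convert energy: E = 3.6 eV = 3.6 * 1.602e-19 = 5.7672e-19 J
lambda = h*c / E = 6.626e-34 * 3e8 / 5.7672e-19
lambda = 3.44673e-07 m = 344.7 nm

344.7


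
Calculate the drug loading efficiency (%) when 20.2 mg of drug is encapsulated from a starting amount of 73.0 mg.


Drug loading efficiency = (drug loaded / drug initial) * 100
DLE = 20.2 / 73.0 * 100
DLE = 0.2767 * 100
DLE = 27.67%

27.67


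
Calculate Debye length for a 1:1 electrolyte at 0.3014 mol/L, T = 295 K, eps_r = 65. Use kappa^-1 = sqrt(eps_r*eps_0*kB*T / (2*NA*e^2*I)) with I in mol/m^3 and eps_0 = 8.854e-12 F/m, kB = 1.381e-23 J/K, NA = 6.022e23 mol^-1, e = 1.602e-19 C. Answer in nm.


Ionic strength I = 0.3014 * 1^2 * 1000 = 301.4 mol/m^3
kappa^-1 = sqrt(65 * 8.854e-12 * 1.381e-23 * 295 / (2 * 6.022e23 * (1.602e-19)^2 * 301.4))
kappa^-1 = 0.502 nm

0.502


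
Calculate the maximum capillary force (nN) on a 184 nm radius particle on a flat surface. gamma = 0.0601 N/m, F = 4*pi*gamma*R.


Convert radius: R = 184 nm = 1.84e-07 m
F = 4 * pi * gamma * R
F = 4 * pi * 0.0601 * 1.84e-07
F = 1.38964e-07 N = 138.964 nN

138.964


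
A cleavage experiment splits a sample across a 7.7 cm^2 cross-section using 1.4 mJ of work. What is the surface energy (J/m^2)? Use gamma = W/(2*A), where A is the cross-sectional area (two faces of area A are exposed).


Convert: A = 7.7 cm^2 = 0.00077 m^2, W = 1.4 mJ = 0.0014 J
Cleaving exposes two faces of area A, so total new surface = 2*A and gamma = W / (2*A)
gamma = 0.0014 / (2 * 0.00077)
gamma = 0.909 J/m^2

0.909


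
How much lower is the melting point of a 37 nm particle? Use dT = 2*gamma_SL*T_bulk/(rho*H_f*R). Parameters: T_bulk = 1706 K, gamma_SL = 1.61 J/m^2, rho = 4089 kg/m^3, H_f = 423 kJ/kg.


Radius R = 37/2 = 18.5 nm = 1.85e-08 m
Convert H_f = 423 kJ/kg = 423000 J/kg
dT = 2 * gamma_SL * T_bulk / (rho * H_f * R)
dT = 2 * 1.61 * 1706 / (4089 * 423000 * 1.85e-08)
dT = 171.7 K

171.7


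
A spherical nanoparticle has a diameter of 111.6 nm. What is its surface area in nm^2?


Radius r = 111.6/2 = 55.8 nm
Surface area SA = 4 * pi * r^2
SA = 4 * pi * (55.8)^2
SA = 39127.15 nm^2

39127.15


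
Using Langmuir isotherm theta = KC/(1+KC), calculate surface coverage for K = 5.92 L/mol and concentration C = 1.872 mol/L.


Langmuir isotherm: theta = K*C / (1 + K*C)
K*C = 5.92 * 1.872 = 11.08224
theta = 11.08224 / (1 + 11.08224) = 11.08224 / 12.08224
theta = 0.9172

0.9172


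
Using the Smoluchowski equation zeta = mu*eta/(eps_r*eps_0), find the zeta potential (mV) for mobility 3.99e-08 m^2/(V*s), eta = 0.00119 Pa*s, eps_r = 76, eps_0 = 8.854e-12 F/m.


Smoluchowski equation: zeta = mu * eta / (eps_r * eps_0)
zeta = 3.99e-08 * 0.00119 / (76 * 8.854e-12)
zeta = 0.070561 V = 70.56 mV

70.56


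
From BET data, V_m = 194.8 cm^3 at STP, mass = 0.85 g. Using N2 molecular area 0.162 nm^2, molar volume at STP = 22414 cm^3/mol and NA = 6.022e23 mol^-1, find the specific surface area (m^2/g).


Number of moles in monolayer = V_m / 22414 = 194.8 / 22414 = 0.008691
Number of molecules = moles * NA = 0.008691 * 6.022e23
SA = molecules * sigma / mass
SA = (194.8 / 22414) * 6.022e23 * 0.162e-18 / 0.85
SA = 997.5 m^2/g

997.5


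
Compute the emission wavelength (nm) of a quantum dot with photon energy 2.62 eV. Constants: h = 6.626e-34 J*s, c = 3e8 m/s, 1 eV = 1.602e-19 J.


Convert energy: E = 2.62 eV = 2.62 * 1.602e-19 = 4.19724e-19 J
lambda = h*c / E = 6.626e-34 * 3e8 / 4.19724e-19
lambda = 4.73597e-07 m = 473.6 nm

473.6


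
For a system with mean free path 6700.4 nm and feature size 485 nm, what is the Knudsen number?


Knudsen number Kn = lambda / L
Kn = 6700.4 / 485
Kn = 13.8153

13.8153


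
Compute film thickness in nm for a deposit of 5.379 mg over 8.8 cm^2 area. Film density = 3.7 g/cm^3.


Convert: m = 5.379 mg = 5.3790e-06 kg, A = 8.8 cm^2 = 8.8000e-04 m^2, rho = 3.7 g/cm^3 = 3700 kg/m^3
t = m / (A * rho)
t = 5.3790e-06 / (8.8000e-04 * 3700)
t = 1.6520e-06 m = 1652.0 nm

1652.0


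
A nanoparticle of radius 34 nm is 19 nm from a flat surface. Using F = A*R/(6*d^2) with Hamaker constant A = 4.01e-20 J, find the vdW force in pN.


Convert to SI: R = 34 nm = 3.4e-08 m, d = 19 nm = 1.9e-08 m
F = A * R / (6 * d^2)
F = 4.01e-20 * 3.4e-08 / (6 * (1.9e-08)^2)
F = 6.29455e-13 N = 0.629 pN

0.629


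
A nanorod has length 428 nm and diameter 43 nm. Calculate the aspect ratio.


Aspect ratio AR = length / diameter
AR = 428 / 43
AR = 9.95

9.95


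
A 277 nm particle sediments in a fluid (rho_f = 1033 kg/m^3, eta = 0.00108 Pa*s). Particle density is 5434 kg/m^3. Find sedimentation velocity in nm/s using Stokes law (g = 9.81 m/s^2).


Radius R = 277/2 nm = 1.385e-07 m
Density difference = 5434 - 1033 = 4401 kg/m^3
v = 2 * R^2 * (rho_p - rho_f) * g / (9 * eta)
v = 2 * (1.385e-07)^2 * 4401 * 9.81 / (9 * 0.00108)
v = 1.70406e-07 m/s = 170.4055 nm/s

170.4055


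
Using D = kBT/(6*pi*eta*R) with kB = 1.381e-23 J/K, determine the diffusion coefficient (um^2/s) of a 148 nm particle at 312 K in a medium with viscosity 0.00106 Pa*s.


Radius R = 148/2 = 74 nm = 7.4e-08 m
D = kB*T / (6*pi*eta*R)
D = 1.381e-23 * 312 / (6 * pi * 0.00106 * 7.4e-08)
D = 2.91413e-12 m^2/s = 2.914 um^2/s

2.914


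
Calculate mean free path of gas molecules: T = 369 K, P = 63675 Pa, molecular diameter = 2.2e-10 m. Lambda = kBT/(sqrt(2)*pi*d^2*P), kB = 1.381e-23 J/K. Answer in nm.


Mean free path: lambda = kB*T / (sqrt(2) * pi * d^2 * P)
lambda = 1.381e-23 * 369 / (sqrt(2) * pi * (2.2e-10)^2 * 63675)
lambda = 3.7217e-07 m
lambda = 372.17 nm

372.17


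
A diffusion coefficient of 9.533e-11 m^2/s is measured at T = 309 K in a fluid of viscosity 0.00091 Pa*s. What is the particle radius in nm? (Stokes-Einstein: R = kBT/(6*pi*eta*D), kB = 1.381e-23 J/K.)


Stokes-Einstein: R = kB*T / (6*pi*eta*D)
R = 1.381e-23 * 309 / (6 * pi * 0.00091 * 9.533e-11)
R = 2.60964e-09 m = 2.61 nm

2.61


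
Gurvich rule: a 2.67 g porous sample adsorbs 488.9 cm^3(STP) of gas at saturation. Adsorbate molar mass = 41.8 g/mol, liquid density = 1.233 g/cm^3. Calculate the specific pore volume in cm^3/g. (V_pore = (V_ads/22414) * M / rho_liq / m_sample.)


Moles adsorbed n = V_ads / 22414 = 488.9 / 22414 = 2.181226e-02 mol
Liquid volume V_liq = n * M / rho_liq = 2.181226e-02 * 41.8 / 1.233 = 0.73946 cm^3
Specific pore volume V_pore = V_liq / m_sample = 0.73946 / 2.67
V_pore = 0.277 cm^3/g

0.277


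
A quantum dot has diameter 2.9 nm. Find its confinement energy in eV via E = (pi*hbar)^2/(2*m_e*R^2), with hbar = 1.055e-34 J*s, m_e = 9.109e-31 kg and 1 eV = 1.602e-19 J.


Radius R = 2.9/2 = 1.45 nm = 1.45e-09 m
E = (pi * 1.055e-34)^2 / (2 * 9.109e-31 * (1.45e-09)^2)
E(J) = 2.86793e-20
E = E(J) / 1.602e-19 = 0.179 eV

0.179


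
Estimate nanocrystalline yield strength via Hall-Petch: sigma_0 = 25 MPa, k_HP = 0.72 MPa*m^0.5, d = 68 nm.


d = 68 nm = 6.8e-08 m
sqrt(d) = 0.0002607681
Hall-Petch contribution = k / sqrt(d) = 0.72 / 0.0002607681 = 2761.1 MPa
sigma = sigma_0 + k/sqrt(d) = 25 + 2761.1 = 2786.1 MPa

2786.1


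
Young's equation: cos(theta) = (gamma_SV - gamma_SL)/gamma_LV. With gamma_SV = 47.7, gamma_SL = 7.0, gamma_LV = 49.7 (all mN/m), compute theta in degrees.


cos(theta) = (gamma_SV - gamma_SL) / gamma_LV
cos(theta) = (47.7 - 7.0) / 49.7
cos(theta) = 0.818913
theta = arccos(0.818913) = 35.02 degrees

35.02


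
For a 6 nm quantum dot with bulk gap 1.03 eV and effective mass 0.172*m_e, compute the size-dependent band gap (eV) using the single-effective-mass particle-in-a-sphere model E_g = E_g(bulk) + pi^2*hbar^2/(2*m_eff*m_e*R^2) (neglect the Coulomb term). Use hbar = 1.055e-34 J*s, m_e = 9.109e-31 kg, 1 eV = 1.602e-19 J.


Radius R = 6/2 nm = 3e-09 m
Confinement energy dE = pi^2 * hbar^2 / (2 * m_eff * m_e * R^2)
dE = pi^2 * (1.055e-34)^2 / (2 * 0.172 * 9.109e-31 * (3e-09)^2) J, divided by 1.602e-19 J/eV
dE = 0.2431 eV
Total band gap = E_g(bulk) + dE = 1.03 + 0.2431 = 1.2731 eV

1.2731


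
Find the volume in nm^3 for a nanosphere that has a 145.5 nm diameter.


Radius r = 145.5/2 = 72.75 nm
Volume V = (4/3) * pi * r^3
V = (4/3) * pi * (72.75)^3
V = 1612826.32 nm^3

1612826.32


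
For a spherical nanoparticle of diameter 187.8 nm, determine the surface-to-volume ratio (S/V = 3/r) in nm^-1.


Radius r = 187.8/2 = 93.9 nm
S/V = 3 / r = 3 / 93.9
S/V = 0.0319 nm^-1

0.0319


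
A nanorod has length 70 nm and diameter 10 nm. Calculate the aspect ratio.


Aspect ratio AR = length / diameter
AR = 70 / 10
AR = 7.0

7.0


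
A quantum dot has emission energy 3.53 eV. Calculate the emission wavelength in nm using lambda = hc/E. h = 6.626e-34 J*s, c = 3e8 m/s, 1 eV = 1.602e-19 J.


Convert energy: E = 3.53 eV = 3.53 * 1.602e-19 = 5.65506e-19 J
lambda = h*c / E = 6.626e-34 * 3e8 / 5.65506e-19
lambda = 3.51508e-07 m = 351.5 nm

351.5


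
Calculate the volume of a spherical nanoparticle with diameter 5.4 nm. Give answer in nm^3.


Radius r = 5.4/2 = 2.7 nm
Volume V = (4/3) * pi * r^3
V = (4/3) * pi * (2.7)^3
V = 82.45 nm^3

82.45


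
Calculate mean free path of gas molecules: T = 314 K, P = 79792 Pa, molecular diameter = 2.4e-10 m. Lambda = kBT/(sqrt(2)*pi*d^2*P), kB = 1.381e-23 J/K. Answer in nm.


Mean free path: lambda = kB*T / (sqrt(2) * pi * d^2 * P)
lambda = 1.381e-23 * 314 / (sqrt(2) * pi * (2.4e-10)^2 * 79792)
lambda = 2.12362e-07 m
lambda = 212.36 nm

212.36


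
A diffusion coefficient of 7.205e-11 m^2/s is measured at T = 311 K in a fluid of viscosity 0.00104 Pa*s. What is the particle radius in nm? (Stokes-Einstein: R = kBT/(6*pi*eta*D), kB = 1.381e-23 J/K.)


Stokes-Einstein: R = kB*T / (6*pi*eta*D)
R = 1.381e-23 * 311 / (6 * pi * 0.00104 * 7.205e-11)
R = 3.04078e-09 m = 3.04 nm

3.04


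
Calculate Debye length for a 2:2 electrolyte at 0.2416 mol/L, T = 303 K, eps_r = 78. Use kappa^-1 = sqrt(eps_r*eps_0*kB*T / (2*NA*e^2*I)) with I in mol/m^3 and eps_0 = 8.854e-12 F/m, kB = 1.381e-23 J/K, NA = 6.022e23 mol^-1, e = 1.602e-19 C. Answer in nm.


Ionic strength I = 0.2416 * 2^2 * 1000 = 966.4 mol/m^3
kappa^-1 = sqrt(78 * 8.854e-12 * 1.381e-23 * 303 / (2 * 6.022e23 * (1.602e-19)^2 * 966.4))
kappa^-1 = 0.311 nm

0.311


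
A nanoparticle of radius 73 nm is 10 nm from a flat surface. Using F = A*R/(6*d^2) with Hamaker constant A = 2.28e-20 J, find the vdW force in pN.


Convert to SI: R = 73 nm = 7.3e-08 m, d = 10 nm = 1e-08 m
F = A * R / (6 * d^2)
F = 2.28e-20 * 7.3e-08 / (6 * (1e-08)^2)
F = 2.774e-12 N = 2.774 pN

2.774


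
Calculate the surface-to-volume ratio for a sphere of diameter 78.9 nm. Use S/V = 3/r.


Radius r = 78.9/2 = 39.45 nm
S/V = 3 / r = 3 / 39.45
S/V = 0.076 nm^-1

0.076


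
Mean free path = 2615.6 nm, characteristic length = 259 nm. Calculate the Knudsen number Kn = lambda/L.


Knudsen number Kn = lambda / L
Kn = 2615.6 / 259
Kn = 10.0988

10.0988


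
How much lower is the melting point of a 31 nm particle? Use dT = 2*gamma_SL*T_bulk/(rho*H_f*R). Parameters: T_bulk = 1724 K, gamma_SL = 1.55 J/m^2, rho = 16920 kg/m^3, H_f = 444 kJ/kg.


Radius R = 31/2 = 15.5 nm = 1.55e-08 m
Convert H_f = 444 kJ/kg = 444000 J/kg
dT = 2 * gamma_SL * T_bulk / (rho * H_f * R)
dT = 2 * 1.55 * 1724 / (16920 * 444000 * 1.55e-08)
dT = 45.9 K

45.9


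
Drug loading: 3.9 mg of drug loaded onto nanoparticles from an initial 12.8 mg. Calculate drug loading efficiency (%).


Drug loading efficiency = (drug loaded / drug initial) * 100
DLE = 3.9 / 12.8 * 100
DLE = 0.3047 * 100
DLE = 30.47%

30.47


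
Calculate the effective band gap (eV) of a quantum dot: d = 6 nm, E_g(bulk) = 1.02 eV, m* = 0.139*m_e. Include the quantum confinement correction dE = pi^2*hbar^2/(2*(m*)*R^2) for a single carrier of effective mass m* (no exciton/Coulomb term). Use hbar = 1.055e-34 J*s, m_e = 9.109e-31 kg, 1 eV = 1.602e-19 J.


Radius R = 6/2 nm = 3e-09 m
Confinement energy dE = pi^2 * hbar^2 / (2 * m_eff * m_e * R^2)
dE = pi^2 * (1.055e-34)^2 / (2 * 0.139 * 9.109e-31 * (3e-09)^2) J, divided by 1.602e-19 J/eV
dE = 0.3009 eV
Total band gap = E_g(bulk) + dE = 1.02 + 0.3009 = 1.3209 eV

1.3209


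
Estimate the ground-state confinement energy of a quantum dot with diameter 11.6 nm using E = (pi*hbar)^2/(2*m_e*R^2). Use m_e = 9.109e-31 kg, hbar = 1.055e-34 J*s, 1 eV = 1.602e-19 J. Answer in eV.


Radius R = 11.6/2 = 5.8 nm = 5.8e-09 m
E = (pi * 1.055e-34)^2 / (2 * 9.109e-31 * (5.8e-09)^2)
E(J) = 1.79245e-21
E = E(J) / 1.602e-19 = 0.0112 eV

0.0112


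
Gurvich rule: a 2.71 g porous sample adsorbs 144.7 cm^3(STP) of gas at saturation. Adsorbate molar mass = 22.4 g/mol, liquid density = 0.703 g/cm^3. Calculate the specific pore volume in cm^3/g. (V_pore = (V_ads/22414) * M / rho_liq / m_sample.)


Moles adsorbed n = V_ads / 22414 = 144.7 / 22414 = 6.455787e-03 mol
Liquid volume V_liq = n * M / rho_liq = 6.455787e-03 * 22.4 / 0.703 = 0.20570 cm^3
Specific pore volume V_pore = V_liq / m_sample = 0.20570 / 2.71
V_pore = 0.0759 cm^3/g

0.0759


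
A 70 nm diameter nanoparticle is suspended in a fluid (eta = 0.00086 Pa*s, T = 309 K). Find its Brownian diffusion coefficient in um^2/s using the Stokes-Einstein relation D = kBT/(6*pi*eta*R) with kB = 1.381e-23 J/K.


Radius R = 70/2 = 35 nm = 3.5e-08 m
D = kB*T / (6*pi*eta*R)
D = 1.381e-23 * 309 / (6 * pi * 0.00086 * 3.5e-08)
D = 7.52116e-12 m^2/s = 7.521 um^2/s

7.521


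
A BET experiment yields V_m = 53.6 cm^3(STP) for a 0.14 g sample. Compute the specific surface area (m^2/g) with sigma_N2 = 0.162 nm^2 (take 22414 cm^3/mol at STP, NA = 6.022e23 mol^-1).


Number of moles in monolayer = V_m / 22414 = 53.6 / 22414 = 0.00239136
Number of molecules = moles * NA = 0.00239136 * 6.022e23
SA = molecules * sigma / mass
SA = (53.6 / 22414) * 6.022e23 * 0.162e-18 / 0.14
SA = 1666.4 m^2/g

1666.4


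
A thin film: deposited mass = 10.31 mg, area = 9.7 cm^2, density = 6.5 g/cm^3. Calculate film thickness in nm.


Convert: m = 10.31 mg = 1.0310e-05 kg, A = 9.7 cm^2 = 9.7000e-04 m^2, rho = 6.5 g/cm^3 = 6500 kg/m^3
t = m / (A * rho)
t = 1.0310e-05 / (9.7000e-04 * 6500)
t = 1.6352e-06 m = 1635.2 nm

1635.2


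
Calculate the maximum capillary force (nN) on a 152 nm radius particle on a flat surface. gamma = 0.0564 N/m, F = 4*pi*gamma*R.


Convert radius: R = 152 nm = 1.52e-07 m
F = 4 * pi * gamma * R
F = 4 * pi * 0.0564 * 1.52e-07
F = 1.07729e-07 N = 107.729 nN

107.729


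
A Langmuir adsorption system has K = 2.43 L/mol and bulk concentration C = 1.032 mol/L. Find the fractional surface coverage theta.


Langmuir isotherm: theta = K*C / (1 + K*C)
K*C = 2.43 * 1.032 = 2.50776
theta = 2.50776 / (1 + 2.50776) = 2.50776 / 3.50776
theta = 0.7149

0.7149


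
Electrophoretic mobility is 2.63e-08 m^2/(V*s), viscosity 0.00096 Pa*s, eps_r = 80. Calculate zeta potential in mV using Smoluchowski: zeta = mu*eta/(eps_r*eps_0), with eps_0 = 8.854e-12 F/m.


Smoluchowski equation: zeta = mu * eta / (eps_r * eps_0)
zeta = 2.63e-08 * 0.00096 / (80 * 8.854e-12)
zeta = 0.035645 V = 35.64 mV

35.64


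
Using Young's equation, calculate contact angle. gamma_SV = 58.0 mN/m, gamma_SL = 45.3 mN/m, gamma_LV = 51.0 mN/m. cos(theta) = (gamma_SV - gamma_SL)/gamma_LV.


cos(theta) = (gamma_SV - gamma_SL) / gamma_LV
cos(theta) = (58.0 - 45.3) / 51.0
cos(theta) = 0.24902
theta = arccos(0.24902) = 75.58 degrees

75.58


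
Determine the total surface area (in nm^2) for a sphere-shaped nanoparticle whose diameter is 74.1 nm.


Radius r = 74.1/2 = 37.05 nm
Surface area SA = 4 * pi * r^2
SA = 4 * pi * (37.05)^2
SA = 17249.89 nm^2

17249.89


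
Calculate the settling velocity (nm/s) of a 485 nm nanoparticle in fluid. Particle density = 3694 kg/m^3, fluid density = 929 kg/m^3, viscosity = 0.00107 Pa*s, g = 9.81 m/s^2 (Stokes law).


Radius R = 485/2 nm = 2.425e-07 m
Density difference = 3694 - 929 = 2765 kg/m^3
v = 2 * R^2 * (rho_p - rho_f) * g / (9 * eta)
v = 2 * (2.425e-07)^2 * 2765 * 9.81 / (9 * 0.00107)
v = 3.31277e-07 m/s = 331.277 nm/s

331.277


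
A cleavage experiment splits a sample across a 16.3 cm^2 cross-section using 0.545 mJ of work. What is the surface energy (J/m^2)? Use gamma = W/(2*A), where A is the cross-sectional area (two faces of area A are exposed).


Convert: A = 16.3 cm^2 = 0.00163 m^2, W = 0.545 mJ = 0.000545 J
Cleaving exposes two faces of area A, so total new surface = 2*A and gamma = W / (2*A)
gamma = 0.000545 / (2 * 0.00163)
gamma = 0.167 J/m^2

0.167


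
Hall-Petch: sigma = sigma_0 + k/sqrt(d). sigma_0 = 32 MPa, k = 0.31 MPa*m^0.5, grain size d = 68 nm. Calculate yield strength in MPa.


d = 68 nm = 6.8e-08 m
sqrt(d) = 0.0002607681
Hall-Petch contribution = k / sqrt(d) = 0.31 / 0.0002607681 = 1188.8 MPa
sigma = sigma_0 + k/sqrt(d) = 32 + 1188.8 = 1220.8 MPa

1220.8


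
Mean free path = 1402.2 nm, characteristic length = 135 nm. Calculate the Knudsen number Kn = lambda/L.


Knudsen number Kn = lambda / L
Kn = 1402.2 / 135
Kn = 10.3867

10.3867


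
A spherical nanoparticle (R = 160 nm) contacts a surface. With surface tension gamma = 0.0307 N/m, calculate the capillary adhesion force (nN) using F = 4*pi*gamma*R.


Convert radius: R = 160 nm = 1.6e-07 m
F = 4 * pi * gamma * R
F = 4 * pi * 0.0307 * 1.6e-07
F = 6.1726e-08 N = 61.726 nN

61.726


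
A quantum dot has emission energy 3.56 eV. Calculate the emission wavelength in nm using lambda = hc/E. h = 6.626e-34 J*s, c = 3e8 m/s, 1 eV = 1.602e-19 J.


Convert energy: E = 3.56 eV = 3.56 * 1.602e-19 = 5.70312e-19 J
lambda = h*c / E = 6.626e-34 * 3e8 / 5.70312e-19
lambda = 3.48546e-07 m = 348.5 nm

348.5


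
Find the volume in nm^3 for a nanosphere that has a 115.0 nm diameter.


Radius r = 115.0/2 = 57.5 nm
Volume V = (4/3) * pi * r^3
V = (4/3) * pi * (57.5)^3
V = 796328.29 nm^3

796328.29


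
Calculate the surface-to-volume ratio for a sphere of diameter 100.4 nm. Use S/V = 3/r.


Radius r = 100.4/2 = 50.2 nm
S/V = 3 / r = 3 / 50.2
S/V = 0.0598 nm^-1

0.0598


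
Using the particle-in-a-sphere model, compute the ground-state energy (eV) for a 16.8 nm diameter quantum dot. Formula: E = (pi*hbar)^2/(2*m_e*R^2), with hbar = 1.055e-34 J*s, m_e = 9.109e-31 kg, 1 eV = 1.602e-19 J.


Radius R = 16.8/2 = 8.4 nm = 8.4e-09 m
E = (pi * 1.055e-34)^2 / (2 * 9.109e-31 * (8.4e-09)^2)
E(J) = 8.54566e-22
E = E(J) / 1.602e-19 = 0.0053 eV

0.0053


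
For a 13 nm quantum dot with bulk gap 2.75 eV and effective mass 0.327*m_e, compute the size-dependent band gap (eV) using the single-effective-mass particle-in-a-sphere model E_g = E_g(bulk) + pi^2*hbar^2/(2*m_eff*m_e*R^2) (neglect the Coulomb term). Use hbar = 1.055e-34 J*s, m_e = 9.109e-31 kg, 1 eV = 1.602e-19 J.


Radius R = 13/2 nm = 6.5e-09 m
Confinement energy dE = pi^2 * hbar^2 / (2 * m_eff * m_e * R^2)
dE = pi^2 * (1.055e-34)^2 / (2 * 0.327 * 9.109e-31 * (6.5e-09)^2) J, divided by 1.602e-19 J/eV
dE = 0.0272 eV
Total band gap = E_g(bulk) + dE = 2.75 + 0.0272 = 2.7772 eV

2.7772


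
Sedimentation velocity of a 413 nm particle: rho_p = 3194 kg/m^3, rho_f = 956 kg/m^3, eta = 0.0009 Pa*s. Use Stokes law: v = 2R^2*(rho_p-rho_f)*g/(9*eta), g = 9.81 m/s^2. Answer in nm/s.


Radius R = 413/2 nm = 2.065e-07 m
Density difference = 3194 - 956 = 2238 kg/m^3
v = 2 * R^2 * (rho_p - rho_f) * g / (9 * eta)
v = 2 * (2.065e-07)^2 * 2238 * 9.81 / (9 * 0.0009)
v = 2.31161e-07 m/s = 231.1608 nm/s

231.1608


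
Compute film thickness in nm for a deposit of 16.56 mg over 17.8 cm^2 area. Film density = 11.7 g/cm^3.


Convert: m = 16.56 mg = 1.6560e-05 kg, A = 17.8 cm^2 = 1.7800e-03 m^2, rho = 11.7 g/cm^3 = 11700 kg/m^3
t = m / (A * rho)
t = 1.6560e-05 / (1.7800e-03 * 11700)
t = 7.9516e-07 m = 795.2 nm

795.2


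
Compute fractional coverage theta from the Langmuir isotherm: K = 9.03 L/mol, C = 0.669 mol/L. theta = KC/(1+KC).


Langmuir isotherm: theta = K*C / (1 + K*C)
K*C = 9.03 * 0.669 = 6.04107
theta = 6.04107 / (1 + 6.04107) = 6.04107 / 7.04107
theta = 0.858

0.858


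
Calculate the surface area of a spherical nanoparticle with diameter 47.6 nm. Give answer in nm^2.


Radius r = 47.6/2 = 23.8 nm
Surface area SA = 4 * pi * r^2
SA = 4 * pi * (23.8)^2
SA = 7118.09 nm^2

7118.09


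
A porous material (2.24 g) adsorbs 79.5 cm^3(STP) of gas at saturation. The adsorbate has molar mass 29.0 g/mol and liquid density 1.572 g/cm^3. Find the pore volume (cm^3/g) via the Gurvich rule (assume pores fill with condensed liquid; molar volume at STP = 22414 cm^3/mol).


Moles adsorbed n = V_ads / 22414 = 79.5 / 22414 = 3.546890e-03 mol
Liquid volume V_liq = n * M / rho_liq = 3.546890e-03 * 29.0 / 1.572 = 0.06543 cm^3
Specific pore volume V_pore = V_liq / m_sample = 0.06543 / 2.24
V_pore = 0.0292 cm^3/g

0.0292


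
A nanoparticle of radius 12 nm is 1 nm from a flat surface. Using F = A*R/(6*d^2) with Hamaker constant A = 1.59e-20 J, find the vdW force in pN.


Convert to SI: R = 12 nm = 1.2e-08 m, d = 1 nm = 1e-09 m
F = A * R / (6 * d^2)
F = 1.59e-20 * 1.2e-08 / (6 * (1e-09)^2)
F = 3.18e-11 N = 31.8 pN

31.8


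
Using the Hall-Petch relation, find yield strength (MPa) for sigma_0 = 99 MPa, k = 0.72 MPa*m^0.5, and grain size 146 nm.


d = 146 nm = 1.46e-07 m
sqrt(d) = 0.0003820995
Hall-Petch contribution = k / sqrt(d) = 0.72 / 0.0003820995 = 1884.3 MPa
sigma = sigma_0 + k/sqrt(d) = 99 + 1884.3 = 1983.3 MPa

1983.3


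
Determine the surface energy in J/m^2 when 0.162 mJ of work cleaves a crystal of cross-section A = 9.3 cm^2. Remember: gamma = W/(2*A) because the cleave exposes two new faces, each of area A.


Convert: A = 9.3 cm^2 = 0.00093 m^2, W = 0.162 mJ = 0.000162 J
Cleaving exposes two faces of area A, so total new surface = 2*A and gamma = W / (2*A)
gamma = 0.000162 / (2 * 0.00093)
gamma = 0.087 J/m^2

0.087


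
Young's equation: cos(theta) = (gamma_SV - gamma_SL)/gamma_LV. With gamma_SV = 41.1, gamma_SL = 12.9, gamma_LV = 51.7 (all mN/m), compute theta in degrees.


cos(theta) = (gamma_SV - gamma_SL) / gamma_LV
cos(theta) = (41.1 - 12.9) / 51.7
cos(theta) = 0.545455
theta = arccos(0.545455) = 56.94 degrees

56.94


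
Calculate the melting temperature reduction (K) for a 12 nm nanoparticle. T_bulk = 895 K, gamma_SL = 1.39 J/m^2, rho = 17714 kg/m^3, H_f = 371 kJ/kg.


Radius R = 12/2 = 6 nm = 6e-09 m
Convert H_f = 371 kJ/kg = 371000 J/kg
dT = 2 * gamma_SL * T_bulk / (rho * H_f * R)
dT = 2 * 1.39 * 895 / (17714 * 371000 * 6e-09)
dT = 63.1 K

63.1


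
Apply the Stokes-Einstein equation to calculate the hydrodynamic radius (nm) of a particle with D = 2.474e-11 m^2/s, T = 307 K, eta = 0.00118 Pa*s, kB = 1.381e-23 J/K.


Stokes-Einstein: R = kB*T / (6*pi*eta*D)
R = 1.381e-23 * 307 / (6 * pi * 0.00118 * 2.474e-11)
R = 7.70458e-09 m = 7.7 nm

7.7


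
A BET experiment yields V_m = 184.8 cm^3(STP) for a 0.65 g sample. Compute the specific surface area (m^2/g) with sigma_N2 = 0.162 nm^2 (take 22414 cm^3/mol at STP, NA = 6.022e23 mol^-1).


Number of moles in monolayer = V_m / 22414 = 184.8 / 22414 = 0.00824485
Number of molecules = moles * NA = 0.00824485 * 6.022e23
SA = molecules * sigma / mass
SA = (184.8 / 22414) * 6.022e23 * 0.162e-18 / 0.65
SA = 1237.4 m^2/g

1237.4


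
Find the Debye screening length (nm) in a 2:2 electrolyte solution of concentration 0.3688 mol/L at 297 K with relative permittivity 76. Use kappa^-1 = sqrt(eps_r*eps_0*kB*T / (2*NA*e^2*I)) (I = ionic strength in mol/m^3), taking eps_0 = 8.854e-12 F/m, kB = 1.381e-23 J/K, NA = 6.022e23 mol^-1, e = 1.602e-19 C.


Ionic strength I = 0.3688 * 2^2 * 1000 = 1475.2 mol/m^3
kappa^-1 = sqrt(76 * 8.854e-12 * 1.381e-23 * 297 / (2 * 6.022e23 * (1.602e-19)^2 * 1475.2))
kappa^-1 = 0.246 nm

0.246


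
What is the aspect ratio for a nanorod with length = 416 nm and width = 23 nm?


Aspect ratio AR = length / diameter
AR = 416 / 23
AR = 18.09

18.09


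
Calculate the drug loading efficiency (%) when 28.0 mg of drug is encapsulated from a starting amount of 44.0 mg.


Drug loading efficiency = (drug loaded / drug initial) * 100
DLE = 28.0 / 44.0 * 100
DLE = 0.6364 * 100
DLE = 63.64%

63.64


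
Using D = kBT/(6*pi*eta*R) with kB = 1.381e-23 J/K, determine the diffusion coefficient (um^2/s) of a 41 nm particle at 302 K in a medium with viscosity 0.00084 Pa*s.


Radius R = 41/2 = 20.5 nm = 2.05e-08 m
D = kB*T / (6*pi*eta*R)
D = 1.381e-23 * 302 / (6 * pi * 0.00084 * 2.05e-08)
D = 1.28489e-11 m^2/s = 12.849 um^2/s

12.849


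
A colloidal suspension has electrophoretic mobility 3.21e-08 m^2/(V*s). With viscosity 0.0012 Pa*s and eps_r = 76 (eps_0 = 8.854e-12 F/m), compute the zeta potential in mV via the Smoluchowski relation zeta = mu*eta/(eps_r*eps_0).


Smoluchowski equation: zeta = mu * eta / (eps_r * eps_0)
zeta = 3.21e-08 * 0.0012 / (76 * 8.854e-12)
zeta = 0.057244 V = 57.24 mV

57.24


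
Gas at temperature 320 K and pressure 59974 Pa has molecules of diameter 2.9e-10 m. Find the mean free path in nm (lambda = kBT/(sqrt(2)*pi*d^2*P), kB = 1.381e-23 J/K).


Mean free path: lambda = kB*T / (sqrt(2) * pi * d^2 * P)
lambda = 1.381e-23 * 320 / (sqrt(2) * pi * (2.9e-10)^2 * 59974)
lambda = 1.97206e-07 m
lambda = 197.21 nm

197.21


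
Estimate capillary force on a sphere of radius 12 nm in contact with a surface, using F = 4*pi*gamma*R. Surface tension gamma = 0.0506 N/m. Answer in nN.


Convert radius: R = 12 nm = 1.2e-08 m
F = 4 * pi * gamma * R
F = 4 * pi * 0.0506 * 1.2e-08
F = 7.6303e-09 N = 7.6303 nN

7.6303


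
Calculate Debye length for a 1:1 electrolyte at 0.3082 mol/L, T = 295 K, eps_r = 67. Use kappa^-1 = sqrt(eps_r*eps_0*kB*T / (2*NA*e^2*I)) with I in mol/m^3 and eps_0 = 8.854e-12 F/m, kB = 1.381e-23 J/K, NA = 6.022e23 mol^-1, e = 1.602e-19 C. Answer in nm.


Ionic strength I = 0.3082 * 1^2 * 1000 = 308.2 mol/m^3
kappa^-1 = sqrt(67 * 8.854e-12 * 1.381e-23 * 295 / (2 * 6.022e23 * (1.602e-19)^2 * 308.2))
kappa^-1 = 0.504 nm

0.504


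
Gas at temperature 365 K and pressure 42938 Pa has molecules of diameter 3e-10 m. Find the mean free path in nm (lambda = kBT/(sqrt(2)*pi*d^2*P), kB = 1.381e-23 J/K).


Mean free path: lambda = kB*T / (sqrt(2) * pi * d^2 * P)
lambda = 1.381e-23 * 365 / (sqrt(2) * pi * (3e-10)^2 * 42938)
lambda = 2.93587e-07 m
lambda = 293.59 nm

293.59


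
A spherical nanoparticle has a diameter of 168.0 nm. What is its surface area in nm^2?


Radius r = 168.0/2 = 84 nm
Surface area SA = 4 * pi * r^2
SA = 4 * pi * (84)^2
SA = 88668.31 nm^2

88668.31


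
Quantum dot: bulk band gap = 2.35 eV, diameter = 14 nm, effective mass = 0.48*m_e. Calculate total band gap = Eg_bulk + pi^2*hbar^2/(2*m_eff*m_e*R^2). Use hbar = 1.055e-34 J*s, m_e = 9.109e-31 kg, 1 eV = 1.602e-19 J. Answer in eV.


Radius R = 14/2 nm = 7e-09 m
Confinement energy dE = pi^2 * hbar^2 / (2 * m_eff * m_e * R^2)
dE = pi^2 * (1.055e-34)^2 / (2 * 0.48 * 9.109e-31 * (7e-09)^2) J, divided by 1.602e-19 J/eV
dE = 0.016 eV
Total band gap = E_g(bulk) + dE = 2.35 + 0.016 = 2.366 eV

2.366


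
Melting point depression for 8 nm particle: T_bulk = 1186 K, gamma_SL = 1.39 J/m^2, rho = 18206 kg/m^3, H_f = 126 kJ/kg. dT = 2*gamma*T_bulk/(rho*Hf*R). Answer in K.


Radius R = 8/2 = 4 nm = 4e-09 m
Convert H_f = 126 kJ/kg = 126000 J/kg
dT = 2 * gamma_SL * T_bulk / (rho * H_f * R)
dT = 2 * 1.39 * 1186 / (18206 * 126000 * 4e-09)
dT = 359.3 K

359.3


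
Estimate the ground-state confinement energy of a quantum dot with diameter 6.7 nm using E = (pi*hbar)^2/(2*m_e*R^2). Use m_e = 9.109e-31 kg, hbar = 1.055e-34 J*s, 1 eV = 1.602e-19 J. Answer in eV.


Radius R = 6.7/2 = 3.35 nm = 3.35e-09 m
E = (pi * 1.055e-34)^2 / (2 * 9.109e-31 * (3.35e-09)^2)
E(J) = 5.37297e-21
E = E(J) / 1.602e-19 = 0.0335 eV

0.0335


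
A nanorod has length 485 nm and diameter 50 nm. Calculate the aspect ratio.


Aspect ratio AR = length / diameter
AR = 485 / 50
AR = 9.7

9.7


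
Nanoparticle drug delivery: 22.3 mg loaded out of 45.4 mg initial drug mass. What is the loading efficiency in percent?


Drug loading efficiency = (drug loaded / drug initial) * 100
DLE = 22.3 / 45.4 * 100
DLE = 0.4912 * 100
DLE = 49.12%

49.12


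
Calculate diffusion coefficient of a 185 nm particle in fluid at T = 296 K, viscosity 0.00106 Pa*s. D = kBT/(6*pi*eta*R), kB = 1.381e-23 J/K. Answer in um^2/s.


Radius R = 185/2 = 92.5 nm = 9.25e-08 m
D = kB*T / (6*pi*eta*R)
D = 1.381e-23 * 296 / (6 * pi * 0.00106 * 9.25e-08)
D = 2.21175e-12 m^2/s = 2.212 um^2/s

2.212


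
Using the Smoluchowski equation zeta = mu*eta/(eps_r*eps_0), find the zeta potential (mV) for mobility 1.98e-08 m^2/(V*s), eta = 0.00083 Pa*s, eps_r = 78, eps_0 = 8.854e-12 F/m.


Smoluchowski equation: zeta = mu * eta / (eps_r * eps_0)
zeta = 1.98e-08 * 0.00083 / (78 * 8.854e-12)
zeta = 0.023796 V = 23.8 mV

23.8


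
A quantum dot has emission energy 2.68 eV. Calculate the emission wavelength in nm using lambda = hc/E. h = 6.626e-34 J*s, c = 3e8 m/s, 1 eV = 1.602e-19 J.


Convert energy: E = 2.68 eV = 2.68 * 1.602e-19 = 4.29336e-19 J
lambda = h*c / E = 6.626e-34 * 3e8 / 4.29336e-19
lambda = 4.62994e-07 m = 463.0 nm

463.0


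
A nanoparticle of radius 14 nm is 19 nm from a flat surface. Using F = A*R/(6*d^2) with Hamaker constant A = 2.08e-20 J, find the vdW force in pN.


Convert to SI: R = 14 nm = 1.4e-08 m, d = 19 nm = 1.9e-08 m
F = A * R / (6 * d^2)
F = 2.08e-20 * 1.4e-08 / (6 * (1.9e-08)^2)
F = 1.34441e-13 N = 0.134 pN

0.134


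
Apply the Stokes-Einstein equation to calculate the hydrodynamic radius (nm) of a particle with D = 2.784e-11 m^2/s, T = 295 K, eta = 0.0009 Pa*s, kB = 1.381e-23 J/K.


Stokes-Einstein: R = kB*T / (6*pi*eta*D)
R = 1.381e-23 * 295 / (6 * pi * 0.0009 * 2.784e-11)
R = 8.62587e-09 m = 8.63 nm

8.63


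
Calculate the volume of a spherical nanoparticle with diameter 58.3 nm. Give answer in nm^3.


Radius r = 58.3/2 = 29.15 nm
Volume V = (4/3) * pi * r^3
V = (4/3) * pi * (29.15)^3
V = 103753.87 nm^3

103753.87


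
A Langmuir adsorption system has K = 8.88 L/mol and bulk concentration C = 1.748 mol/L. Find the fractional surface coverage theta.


Langmuir isotherm: theta = K*C / (1 + K*C)
K*C = 8.88 * 1.748 = 15.52224
theta = 15.52224 / (1 + 15.52224) = 15.52224 / 16.52224
theta = 0.9395

0.9395


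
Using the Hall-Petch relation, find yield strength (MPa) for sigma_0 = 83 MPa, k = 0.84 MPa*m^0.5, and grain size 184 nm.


d = 184 nm = 1.84e-07 m
sqrt(d) = 0.0004289522
Hall-Petch contribution = k / sqrt(d) = 0.84 / 0.0004289522 = 1958.3 MPa
sigma = sigma_0 + k/sqrt(d) = 83 + 1958.3 = 2041.3 MPa

2041.3
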